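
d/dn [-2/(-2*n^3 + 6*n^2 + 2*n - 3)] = 4*(-3*n^2 + 6*n + 1)/(2*n^3 - 6*n^2 - 2*n + 3)^2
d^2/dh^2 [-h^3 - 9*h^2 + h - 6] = -6*h - 18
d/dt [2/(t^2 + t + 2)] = 2*(-2*t - 1)/(t^2 + t + 2)^2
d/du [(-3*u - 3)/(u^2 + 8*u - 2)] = 3*(-u^2 - 8*u + 2*(u + 1)*(u + 4) + 2)/(u^2 + 8*u - 2)^2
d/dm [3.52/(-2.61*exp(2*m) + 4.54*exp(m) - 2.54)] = (18.3744*exp(m) - 15.9808)*exp(m)/(2.61*exp(2*m) - 4.54*exp(m) + 2.54)^2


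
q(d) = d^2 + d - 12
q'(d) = 2*d + 1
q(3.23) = 1.66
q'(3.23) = 7.46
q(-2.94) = -6.30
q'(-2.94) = -4.88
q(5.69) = 26.07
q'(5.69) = 12.38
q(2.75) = -1.69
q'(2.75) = 6.50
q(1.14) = -9.56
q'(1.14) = 3.28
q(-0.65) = -12.23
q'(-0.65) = -0.30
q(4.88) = 16.69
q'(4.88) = 10.76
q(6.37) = 34.95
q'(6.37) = 13.74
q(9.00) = 78.00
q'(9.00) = 19.00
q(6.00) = 30.00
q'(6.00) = 13.00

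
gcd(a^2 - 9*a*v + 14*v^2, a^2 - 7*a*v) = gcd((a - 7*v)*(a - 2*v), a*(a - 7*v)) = -a + 7*v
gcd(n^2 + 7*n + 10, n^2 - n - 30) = n + 5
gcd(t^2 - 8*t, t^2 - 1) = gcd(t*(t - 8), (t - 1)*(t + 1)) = 1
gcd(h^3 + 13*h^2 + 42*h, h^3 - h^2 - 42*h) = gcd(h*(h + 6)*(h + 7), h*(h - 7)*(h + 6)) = h^2 + 6*h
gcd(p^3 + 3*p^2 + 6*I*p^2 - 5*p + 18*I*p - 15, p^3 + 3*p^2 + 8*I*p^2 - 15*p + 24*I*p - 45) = p^2 + p*(3 + 5*I) + 15*I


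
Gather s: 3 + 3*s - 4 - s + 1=2*s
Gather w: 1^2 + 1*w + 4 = w + 5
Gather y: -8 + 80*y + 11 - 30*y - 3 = 50*y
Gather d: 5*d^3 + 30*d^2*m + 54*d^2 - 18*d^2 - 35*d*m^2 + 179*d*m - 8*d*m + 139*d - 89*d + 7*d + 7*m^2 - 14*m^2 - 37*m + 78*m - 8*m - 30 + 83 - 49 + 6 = 5*d^3 + d^2*(30*m + 36) + d*(-35*m^2 + 171*m + 57) - 7*m^2 + 33*m + 10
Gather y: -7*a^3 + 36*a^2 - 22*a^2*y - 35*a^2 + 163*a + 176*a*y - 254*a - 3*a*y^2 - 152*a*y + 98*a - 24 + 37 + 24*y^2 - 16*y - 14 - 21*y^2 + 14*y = -7*a^3 + a^2 + 7*a + y^2*(3 - 3*a) + y*(-22*a^2 + 24*a - 2) - 1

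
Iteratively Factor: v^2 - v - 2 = (v + 1)*(v - 2)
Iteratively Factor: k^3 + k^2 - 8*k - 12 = (k + 2)*(k^2 - k - 6) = (k + 2)^2*(k - 3)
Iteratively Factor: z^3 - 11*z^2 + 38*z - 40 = (z - 4)*(z^2 - 7*z + 10) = (z - 5)*(z - 4)*(z - 2)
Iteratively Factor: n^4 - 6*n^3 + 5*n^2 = (n - 1)*(n^3 - 5*n^2) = n*(n - 1)*(n^2 - 5*n) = n*(n - 5)*(n - 1)*(n)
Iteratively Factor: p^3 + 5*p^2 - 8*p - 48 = (p - 3)*(p^2 + 8*p + 16) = (p - 3)*(p + 4)*(p + 4)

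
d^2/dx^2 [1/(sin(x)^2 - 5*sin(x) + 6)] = (-4*sin(x)^4 + 15*sin(x)^3 + 5*sin(x)^2 - 60*sin(x) + 38)/(sin(x)^2 - 5*sin(x) + 6)^3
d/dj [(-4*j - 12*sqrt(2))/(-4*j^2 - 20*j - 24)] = (j^2 + 5*j - (j + 3*sqrt(2))*(2*j + 5) + 6)/(j^2 + 5*j + 6)^2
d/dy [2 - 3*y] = -3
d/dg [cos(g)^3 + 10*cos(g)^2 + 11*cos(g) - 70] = (3*sin(g)^2 - 20*cos(g) - 14)*sin(g)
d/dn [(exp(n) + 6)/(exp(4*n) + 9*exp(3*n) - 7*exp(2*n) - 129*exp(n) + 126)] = (-3*exp(2*n) - 6*exp(n) + 25)*exp(n)/(exp(6*n) + 6*exp(5*n) - 41*exp(4*n) - 108*exp(3*n) + 751*exp(2*n) - 1050*exp(n) + 441)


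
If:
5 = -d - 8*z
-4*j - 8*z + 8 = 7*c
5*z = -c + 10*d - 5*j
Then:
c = 300*z/31 + 240/31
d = -8*z - 5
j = -587*z/31 - 358/31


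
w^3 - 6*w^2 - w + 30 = (w - 5)*(w - 3)*(w + 2)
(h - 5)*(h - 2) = h^2 - 7*h + 10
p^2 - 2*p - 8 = (p - 4)*(p + 2)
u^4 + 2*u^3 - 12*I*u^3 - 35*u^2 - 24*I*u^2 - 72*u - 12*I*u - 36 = (u - 6*I)^2*(-I*u - I)*(I*u + I)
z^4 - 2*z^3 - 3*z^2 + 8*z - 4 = (z - 2)*(z - 1)^2*(z + 2)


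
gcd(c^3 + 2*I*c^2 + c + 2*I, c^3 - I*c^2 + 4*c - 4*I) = c^2 + I*c + 2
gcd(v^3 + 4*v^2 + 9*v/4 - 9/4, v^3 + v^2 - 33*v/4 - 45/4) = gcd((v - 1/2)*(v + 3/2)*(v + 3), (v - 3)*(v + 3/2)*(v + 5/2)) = v + 3/2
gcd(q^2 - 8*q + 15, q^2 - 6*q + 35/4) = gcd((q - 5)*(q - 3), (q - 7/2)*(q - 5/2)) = 1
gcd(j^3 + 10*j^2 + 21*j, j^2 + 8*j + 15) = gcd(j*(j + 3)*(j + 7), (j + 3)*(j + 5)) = j + 3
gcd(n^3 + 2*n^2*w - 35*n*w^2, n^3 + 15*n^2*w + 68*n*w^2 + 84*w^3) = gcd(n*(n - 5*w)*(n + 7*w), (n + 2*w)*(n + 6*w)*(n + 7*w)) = n + 7*w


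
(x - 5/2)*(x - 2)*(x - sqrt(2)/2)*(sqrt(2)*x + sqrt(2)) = sqrt(2)*x^4 - 7*sqrt(2)*x^3/2 - x^3 + sqrt(2)*x^2/2 + 7*x^2/2 - x/2 + 5*sqrt(2)*x - 5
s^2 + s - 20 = (s - 4)*(s + 5)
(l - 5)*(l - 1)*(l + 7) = l^3 + l^2 - 37*l + 35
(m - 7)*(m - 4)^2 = m^3 - 15*m^2 + 72*m - 112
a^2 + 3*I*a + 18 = (a - 3*I)*(a + 6*I)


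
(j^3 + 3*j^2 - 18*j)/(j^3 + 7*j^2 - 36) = j*(j - 3)/(j^2 + j - 6)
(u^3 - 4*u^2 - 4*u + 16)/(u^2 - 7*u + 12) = (u^2 - 4)/(u - 3)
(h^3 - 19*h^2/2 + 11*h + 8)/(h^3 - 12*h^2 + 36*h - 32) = (h + 1/2)/(h - 2)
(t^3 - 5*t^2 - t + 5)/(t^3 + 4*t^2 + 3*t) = (t^2 - 6*t + 5)/(t*(t + 3))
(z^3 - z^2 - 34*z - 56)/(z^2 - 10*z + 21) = (z^2 + 6*z + 8)/(z - 3)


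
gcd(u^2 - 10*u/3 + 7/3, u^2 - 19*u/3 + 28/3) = u - 7/3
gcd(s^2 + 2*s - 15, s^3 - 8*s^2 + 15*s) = s - 3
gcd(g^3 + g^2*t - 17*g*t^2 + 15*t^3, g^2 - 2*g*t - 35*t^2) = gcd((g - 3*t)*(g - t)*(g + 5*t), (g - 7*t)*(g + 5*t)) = g + 5*t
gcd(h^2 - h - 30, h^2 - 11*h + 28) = 1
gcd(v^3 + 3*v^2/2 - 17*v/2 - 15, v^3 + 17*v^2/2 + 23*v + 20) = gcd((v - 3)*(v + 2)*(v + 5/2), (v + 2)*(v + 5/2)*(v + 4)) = v^2 + 9*v/2 + 5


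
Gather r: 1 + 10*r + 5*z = 10*r + 5*z + 1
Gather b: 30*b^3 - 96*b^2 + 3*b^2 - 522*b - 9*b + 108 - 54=30*b^3 - 93*b^2 - 531*b + 54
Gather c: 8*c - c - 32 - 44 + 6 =7*c - 70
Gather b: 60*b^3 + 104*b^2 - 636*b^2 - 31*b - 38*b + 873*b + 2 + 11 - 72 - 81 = 60*b^3 - 532*b^2 + 804*b - 140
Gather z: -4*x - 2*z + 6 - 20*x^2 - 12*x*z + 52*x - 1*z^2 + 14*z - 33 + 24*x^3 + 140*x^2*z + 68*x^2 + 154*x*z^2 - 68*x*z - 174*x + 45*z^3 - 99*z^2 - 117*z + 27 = 24*x^3 + 48*x^2 - 126*x + 45*z^3 + z^2*(154*x - 100) + z*(140*x^2 - 80*x - 105)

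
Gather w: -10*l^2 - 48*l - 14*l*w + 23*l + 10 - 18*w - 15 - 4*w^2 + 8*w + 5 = -10*l^2 - 25*l - 4*w^2 + w*(-14*l - 10)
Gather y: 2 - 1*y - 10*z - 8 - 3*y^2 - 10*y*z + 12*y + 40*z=-3*y^2 + y*(11 - 10*z) + 30*z - 6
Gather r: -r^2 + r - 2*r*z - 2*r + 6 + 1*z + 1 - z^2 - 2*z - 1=-r^2 + r*(-2*z - 1) - z^2 - z + 6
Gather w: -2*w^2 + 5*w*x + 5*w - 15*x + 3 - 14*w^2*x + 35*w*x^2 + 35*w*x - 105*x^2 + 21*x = w^2*(-14*x - 2) + w*(35*x^2 + 40*x + 5) - 105*x^2 + 6*x + 3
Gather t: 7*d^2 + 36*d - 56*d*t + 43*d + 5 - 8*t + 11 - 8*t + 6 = 7*d^2 + 79*d + t*(-56*d - 16) + 22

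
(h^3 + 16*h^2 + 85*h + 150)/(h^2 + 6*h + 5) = (h^2 + 11*h + 30)/(h + 1)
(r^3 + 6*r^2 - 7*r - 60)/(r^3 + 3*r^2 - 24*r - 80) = (r^2 + 2*r - 15)/(r^2 - r - 20)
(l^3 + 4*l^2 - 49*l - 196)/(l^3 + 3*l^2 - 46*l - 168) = (l + 7)/(l + 6)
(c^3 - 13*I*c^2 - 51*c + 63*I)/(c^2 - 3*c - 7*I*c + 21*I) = (c^2 - 6*I*c - 9)/(c - 3)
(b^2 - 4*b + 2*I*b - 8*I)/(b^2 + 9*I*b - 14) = (b - 4)/(b + 7*I)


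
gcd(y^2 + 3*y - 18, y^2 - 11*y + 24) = y - 3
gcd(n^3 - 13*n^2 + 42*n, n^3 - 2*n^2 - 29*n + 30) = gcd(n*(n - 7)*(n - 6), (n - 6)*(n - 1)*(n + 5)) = n - 6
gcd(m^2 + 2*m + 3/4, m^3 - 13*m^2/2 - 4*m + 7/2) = 1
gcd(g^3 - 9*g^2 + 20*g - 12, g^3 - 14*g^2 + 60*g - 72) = g^2 - 8*g + 12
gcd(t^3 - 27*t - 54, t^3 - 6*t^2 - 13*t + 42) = t + 3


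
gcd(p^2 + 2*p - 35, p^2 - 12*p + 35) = p - 5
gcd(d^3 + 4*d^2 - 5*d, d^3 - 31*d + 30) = d - 1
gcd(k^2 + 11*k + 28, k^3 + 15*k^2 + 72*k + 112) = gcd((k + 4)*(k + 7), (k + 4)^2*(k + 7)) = k^2 + 11*k + 28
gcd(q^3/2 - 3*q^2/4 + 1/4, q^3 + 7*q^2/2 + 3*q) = 1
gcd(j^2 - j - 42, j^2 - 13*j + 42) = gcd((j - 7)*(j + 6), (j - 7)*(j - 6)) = j - 7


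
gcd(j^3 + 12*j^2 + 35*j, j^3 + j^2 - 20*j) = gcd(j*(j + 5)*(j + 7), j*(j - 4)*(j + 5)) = j^2 + 5*j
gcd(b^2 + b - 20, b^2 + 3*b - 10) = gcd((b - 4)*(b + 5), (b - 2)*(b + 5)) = b + 5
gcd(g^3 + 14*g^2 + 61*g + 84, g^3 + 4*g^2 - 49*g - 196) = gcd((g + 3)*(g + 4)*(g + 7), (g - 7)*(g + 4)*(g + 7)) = g^2 + 11*g + 28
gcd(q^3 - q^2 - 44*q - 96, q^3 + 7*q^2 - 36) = q + 3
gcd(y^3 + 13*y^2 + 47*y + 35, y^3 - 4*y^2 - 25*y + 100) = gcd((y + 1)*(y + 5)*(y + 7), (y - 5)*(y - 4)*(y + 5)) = y + 5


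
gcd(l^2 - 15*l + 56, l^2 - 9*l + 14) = l - 7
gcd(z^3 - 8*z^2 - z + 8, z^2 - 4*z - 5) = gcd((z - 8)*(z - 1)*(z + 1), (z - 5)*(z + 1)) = z + 1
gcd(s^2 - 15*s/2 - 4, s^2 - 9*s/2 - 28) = s - 8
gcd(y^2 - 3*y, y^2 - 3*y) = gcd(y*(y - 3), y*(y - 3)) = y^2 - 3*y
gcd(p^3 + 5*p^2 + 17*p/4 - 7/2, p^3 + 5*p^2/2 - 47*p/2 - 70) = p + 7/2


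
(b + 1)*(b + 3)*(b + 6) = b^3 + 10*b^2 + 27*b + 18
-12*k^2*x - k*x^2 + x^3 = x*(-4*k + x)*(3*k + x)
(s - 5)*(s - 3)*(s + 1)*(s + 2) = s^4 - 5*s^3 - 7*s^2 + 29*s + 30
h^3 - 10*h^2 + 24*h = h*(h - 6)*(h - 4)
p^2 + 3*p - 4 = (p - 1)*(p + 4)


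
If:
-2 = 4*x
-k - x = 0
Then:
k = 1/2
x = -1/2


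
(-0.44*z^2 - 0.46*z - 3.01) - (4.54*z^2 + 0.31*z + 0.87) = -4.98*z^2 - 0.77*z - 3.88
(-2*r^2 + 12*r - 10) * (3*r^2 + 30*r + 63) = -6*r^4 - 24*r^3 + 204*r^2 + 456*r - 630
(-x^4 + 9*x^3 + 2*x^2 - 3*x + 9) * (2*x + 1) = -2*x^5 + 17*x^4 + 13*x^3 - 4*x^2 + 15*x + 9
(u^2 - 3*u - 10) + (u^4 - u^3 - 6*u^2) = u^4 - u^3 - 5*u^2 - 3*u - 10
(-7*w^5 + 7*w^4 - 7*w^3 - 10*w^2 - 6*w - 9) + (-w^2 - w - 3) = -7*w^5 + 7*w^4 - 7*w^3 - 11*w^2 - 7*w - 12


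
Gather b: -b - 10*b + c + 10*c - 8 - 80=-11*b + 11*c - 88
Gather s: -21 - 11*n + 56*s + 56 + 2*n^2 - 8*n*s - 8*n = 2*n^2 - 19*n + s*(56 - 8*n) + 35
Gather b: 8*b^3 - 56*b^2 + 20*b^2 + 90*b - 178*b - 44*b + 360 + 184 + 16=8*b^3 - 36*b^2 - 132*b + 560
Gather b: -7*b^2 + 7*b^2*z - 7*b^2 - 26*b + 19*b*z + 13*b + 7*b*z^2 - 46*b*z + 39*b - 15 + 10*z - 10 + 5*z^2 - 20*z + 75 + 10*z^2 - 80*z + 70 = b^2*(7*z - 14) + b*(7*z^2 - 27*z + 26) + 15*z^2 - 90*z + 120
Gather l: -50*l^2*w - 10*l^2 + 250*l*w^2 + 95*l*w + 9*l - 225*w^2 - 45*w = l^2*(-50*w - 10) + l*(250*w^2 + 95*w + 9) - 225*w^2 - 45*w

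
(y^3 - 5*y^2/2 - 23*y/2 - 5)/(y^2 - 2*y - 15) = (y^2 + 5*y/2 + 1)/(y + 3)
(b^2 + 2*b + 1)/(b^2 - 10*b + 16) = (b^2 + 2*b + 1)/(b^2 - 10*b + 16)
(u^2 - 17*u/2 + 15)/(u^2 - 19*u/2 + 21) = (2*u - 5)/(2*u - 7)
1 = 1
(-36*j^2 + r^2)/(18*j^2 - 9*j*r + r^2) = (6*j + r)/(-3*j + r)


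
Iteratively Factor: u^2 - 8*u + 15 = (u - 3)*(u - 5)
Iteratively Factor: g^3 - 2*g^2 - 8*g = (g + 2)*(g^2 - 4*g) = (g - 4)*(g + 2)*(g)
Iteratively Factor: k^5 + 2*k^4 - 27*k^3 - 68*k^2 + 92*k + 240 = (k + 2)*(k^4 - 27*k^2 - 14*k + 120) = (k + 2)*(k + 4)*(k^3 - 4*k^2 - 11*k + 30) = (k + 2)*(k + 3)*(k + 4)*(k^2 - 7*k + 10) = (k - 2)*(k + 2)*(k + 3)*(k + 4)*(k - 5)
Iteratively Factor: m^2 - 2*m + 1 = (m - 1)*(m - 1)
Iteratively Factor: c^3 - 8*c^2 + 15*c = (c)*(c^2 - 8*c + 15) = c*(c - 3)*(c - 5)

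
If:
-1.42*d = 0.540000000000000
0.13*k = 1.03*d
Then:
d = -0.38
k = -3.01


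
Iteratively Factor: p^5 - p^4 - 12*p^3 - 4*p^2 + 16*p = (p)*(p^4 - p^3 - 12*p^2 - 4*p + 16) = p*(p + 2)*(p^3 - 3*p^2 - 6*p + 8) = p*(p - 4)*(p + 2)*(p^2 + p - 2) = p*(p - 4)*(p - 1)*(p + 2)*(p + 2)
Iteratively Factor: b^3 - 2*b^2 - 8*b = (b)*(b^2 - 2*b - 8) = b*(b - 4)*(b + 2)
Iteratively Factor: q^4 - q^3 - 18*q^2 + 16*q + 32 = (q + 1)*(q^3 - 2*q^2 - 16*q + 32) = (q - 2)*(q + 1)*(q^2 - 16) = (q - 2)*(q + 1)*(q + 4)*(q - 4)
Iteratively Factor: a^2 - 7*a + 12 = (a - 3)*(a - 4)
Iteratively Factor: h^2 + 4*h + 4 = (h + 2)*(h + 2)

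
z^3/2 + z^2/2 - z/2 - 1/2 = (z/2 + 1/2)*(z - 1)*(z + 1)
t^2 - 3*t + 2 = (t - 2)*(t - 1)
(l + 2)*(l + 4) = l^2 + 6*l + 8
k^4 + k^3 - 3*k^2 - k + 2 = (k - 1)^2*(k + 1)*(k + 2)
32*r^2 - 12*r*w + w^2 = (-8*r + w)*(-4*r + w)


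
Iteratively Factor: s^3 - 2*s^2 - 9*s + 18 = (s - 3)*(s^2 + s - 6) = (s - 3)*(s + 3)*(s - 2)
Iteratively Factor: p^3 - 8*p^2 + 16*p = (p - 4)*(p^2 - 4*p) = p*(p - 4)*(p - 4)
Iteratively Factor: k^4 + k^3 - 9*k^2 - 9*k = (k + 1)*(k^3 - 9*k) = k*(k + 1)*(k^2 - 9) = k*(k - 3)*(k + 1)*(k + 3)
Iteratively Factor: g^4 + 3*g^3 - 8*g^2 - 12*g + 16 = (g + 4)*(g^3 - g^2 - 4*g + 4) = (g - 2)*(g + 4)*(g^2 + g - 2) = (g - 2)*(g - 1)*(g + 4)*(g + 2)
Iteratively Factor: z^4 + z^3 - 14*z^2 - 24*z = (z)*(z^3 + z^2 - 14*z - 24) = z*(z + 3)*(z^2 - 2*z - 8) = z*(z + 2)*(z + 3)*(z - 4)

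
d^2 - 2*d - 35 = (d - 7)*(d + 5)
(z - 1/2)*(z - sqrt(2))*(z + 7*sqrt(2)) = z^3 - z^2/2 + 6*sqrt(2)*z^2 - 14*z - 3*sqrt(2)*z + 7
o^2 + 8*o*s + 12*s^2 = (o + 2*s)*(o + 6*s)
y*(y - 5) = y^2 - 5*y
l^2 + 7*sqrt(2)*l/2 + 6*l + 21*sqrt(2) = (l + 6)*(l + 7*sqrt(2)/2)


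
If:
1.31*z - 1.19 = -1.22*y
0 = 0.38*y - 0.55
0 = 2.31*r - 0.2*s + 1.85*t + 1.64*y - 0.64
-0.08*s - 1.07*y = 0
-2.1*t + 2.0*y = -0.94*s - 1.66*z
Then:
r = 3.69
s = -19.36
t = -7.63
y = 1.45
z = -0.44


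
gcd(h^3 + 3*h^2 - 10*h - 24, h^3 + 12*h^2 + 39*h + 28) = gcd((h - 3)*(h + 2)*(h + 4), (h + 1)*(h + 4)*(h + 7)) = h + 4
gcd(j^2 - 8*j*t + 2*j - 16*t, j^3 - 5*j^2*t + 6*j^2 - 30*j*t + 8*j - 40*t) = j + 2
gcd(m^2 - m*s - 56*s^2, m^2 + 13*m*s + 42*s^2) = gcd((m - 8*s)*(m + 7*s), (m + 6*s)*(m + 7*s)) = m + 7*s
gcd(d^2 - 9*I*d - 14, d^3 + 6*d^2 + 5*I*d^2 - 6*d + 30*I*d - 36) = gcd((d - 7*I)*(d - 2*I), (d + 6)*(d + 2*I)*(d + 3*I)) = 1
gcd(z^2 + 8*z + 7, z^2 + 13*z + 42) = z + 7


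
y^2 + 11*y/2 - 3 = (y - 1/2)*(y + 6)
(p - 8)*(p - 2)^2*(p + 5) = p^4 - 7*p^3 - 24*p^2 + 148*p - 160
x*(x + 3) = x^2 + 3*x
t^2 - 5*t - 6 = (t - 6)*(t + 1)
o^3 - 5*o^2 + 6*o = o*(o - 3)*(o - 2)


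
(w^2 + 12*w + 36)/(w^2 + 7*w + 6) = (w + 6)/(w + 1)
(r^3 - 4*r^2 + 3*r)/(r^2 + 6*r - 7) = r*(r - 3)/(r + 7)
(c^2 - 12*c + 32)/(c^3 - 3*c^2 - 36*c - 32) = (c - 4)/(c^2 + 5*c + 4)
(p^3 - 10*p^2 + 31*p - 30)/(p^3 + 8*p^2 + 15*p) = (p^3 - 10*p^2 + 31*p - 30)/(p*(p^2 + 8*p + 15))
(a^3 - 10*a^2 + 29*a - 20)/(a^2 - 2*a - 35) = (-a^3 + 10*a^2 - 29*a + 20)/(-a^2 + 2*a + 35)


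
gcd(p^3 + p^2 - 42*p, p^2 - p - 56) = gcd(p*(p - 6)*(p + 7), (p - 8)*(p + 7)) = p + 7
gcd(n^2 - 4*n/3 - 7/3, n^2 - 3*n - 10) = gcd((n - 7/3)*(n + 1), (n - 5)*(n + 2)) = 1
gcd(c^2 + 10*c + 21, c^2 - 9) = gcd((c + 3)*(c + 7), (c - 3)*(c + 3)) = c + 3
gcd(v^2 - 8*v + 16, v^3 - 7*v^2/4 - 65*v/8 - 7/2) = v - 4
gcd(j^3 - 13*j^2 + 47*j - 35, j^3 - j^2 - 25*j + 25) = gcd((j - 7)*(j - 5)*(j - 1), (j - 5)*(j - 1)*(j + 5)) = j^2 - 6*j + 5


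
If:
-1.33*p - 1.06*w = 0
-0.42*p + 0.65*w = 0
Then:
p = 0.00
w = 0.00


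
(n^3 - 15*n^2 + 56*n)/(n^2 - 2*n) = (n^2 - 15*n + 56)/(n - 2)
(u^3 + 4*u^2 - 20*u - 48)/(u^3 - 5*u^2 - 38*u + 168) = (u + 2)/(u - 7)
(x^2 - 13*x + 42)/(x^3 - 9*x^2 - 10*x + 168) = 1/(x + 4)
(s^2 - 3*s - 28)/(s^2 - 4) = (s^2 - 3*s - 28)/(s^2 - 4)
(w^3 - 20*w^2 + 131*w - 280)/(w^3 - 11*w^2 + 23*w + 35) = (w - 8)/(w + 1)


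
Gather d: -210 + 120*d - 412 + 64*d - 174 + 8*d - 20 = 192*d - 816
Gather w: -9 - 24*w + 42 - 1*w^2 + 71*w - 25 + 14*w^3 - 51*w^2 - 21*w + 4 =14*w^3 - 52*w^2 + 26*w + 12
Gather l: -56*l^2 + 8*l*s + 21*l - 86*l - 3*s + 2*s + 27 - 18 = -56*l^2 + l*(8*s - 65) - s + 9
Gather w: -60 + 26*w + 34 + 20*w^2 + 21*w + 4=20*w^2 + 47*w - 22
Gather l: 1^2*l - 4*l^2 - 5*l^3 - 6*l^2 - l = -5*l^3 - 10*l^2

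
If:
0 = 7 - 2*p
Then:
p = 7/2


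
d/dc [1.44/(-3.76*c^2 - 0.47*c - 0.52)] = (10.8288*c + 0.6768)/(3.76*c^2 + 0.47*c + 0.52)^2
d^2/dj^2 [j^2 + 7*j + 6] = 2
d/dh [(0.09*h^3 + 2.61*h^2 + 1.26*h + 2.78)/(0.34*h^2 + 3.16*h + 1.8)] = (0.0306*h^4 + 0.5688*h^3 + 8.3052*h^2 + 7.5056*h - 6.5168)/(0.1156*h^4 + 2.1488*h^3 + 11.2096*h^2 + 11.376*h + 3.24)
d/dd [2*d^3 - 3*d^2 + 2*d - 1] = 6*d^2 - 6*d + 2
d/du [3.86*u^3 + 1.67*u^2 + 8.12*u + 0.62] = 11.58*u^2 + 3.34*u + 8.12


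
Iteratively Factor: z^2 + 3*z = (z + 3)*(z)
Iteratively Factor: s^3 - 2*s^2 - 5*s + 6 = (s - 3)*(s^2 + s - 2) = (s - 3)*(s + 2)*(s - 1)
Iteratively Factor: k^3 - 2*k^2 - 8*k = (k)*(k^2 - 2*k - 8) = k*(k - 4)*(k + 2)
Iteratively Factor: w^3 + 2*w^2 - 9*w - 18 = (w + 3)*(w^2 - w - 6) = (w - 3)*(w + 3)*(w + 2)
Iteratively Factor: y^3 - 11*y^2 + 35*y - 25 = (y - 5)*(y^2 - 6*y + 5) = (y - 5)^2*(y - 1)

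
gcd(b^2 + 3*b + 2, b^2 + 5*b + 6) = b + 2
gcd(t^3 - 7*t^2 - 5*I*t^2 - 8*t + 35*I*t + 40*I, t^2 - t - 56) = t - 8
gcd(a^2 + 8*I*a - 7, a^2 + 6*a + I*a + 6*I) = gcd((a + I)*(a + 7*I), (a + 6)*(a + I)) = a + I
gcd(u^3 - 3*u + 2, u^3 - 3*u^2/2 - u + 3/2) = u - 1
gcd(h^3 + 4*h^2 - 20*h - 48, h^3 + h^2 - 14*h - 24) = h^2 - 2*h - 8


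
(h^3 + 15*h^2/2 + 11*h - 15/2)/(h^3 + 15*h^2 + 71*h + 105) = (h - 1/2)/(h + 7)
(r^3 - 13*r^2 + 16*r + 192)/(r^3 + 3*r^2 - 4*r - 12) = (r^2 - 16*r + 64)/(r^2 - 4)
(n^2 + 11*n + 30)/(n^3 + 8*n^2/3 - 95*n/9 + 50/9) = 9*(n + 6)/(9*n^2 - 21*n + 10)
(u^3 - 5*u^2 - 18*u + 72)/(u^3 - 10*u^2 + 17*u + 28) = (u^3 - 5*u^2 - 18*u + 72)/(u^3 - 10*u^2 + 17*u + 28)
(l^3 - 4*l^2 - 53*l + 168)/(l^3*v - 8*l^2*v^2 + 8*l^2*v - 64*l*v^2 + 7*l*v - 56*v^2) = (-l^2 + 11*l - 24)/(v*(-l^2 + 8*l*v - l + 8*v))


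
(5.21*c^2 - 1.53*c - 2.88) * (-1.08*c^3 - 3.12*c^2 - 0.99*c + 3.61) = -5.6268*c^5 - 14.6028*c^4 + 2.7261*c^3 + 29.3084*c^2 - 2.6721*c - 10.3968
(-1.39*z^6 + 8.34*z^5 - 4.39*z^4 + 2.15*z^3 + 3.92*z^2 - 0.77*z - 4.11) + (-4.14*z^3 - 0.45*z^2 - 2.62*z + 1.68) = -1.39*z^6 + 8.34*z^5 - 4.39*z^4 - 1.99*z^3 + 3.47*z^2 - 3.39*z - 2.43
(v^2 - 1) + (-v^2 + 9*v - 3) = 9*v - 4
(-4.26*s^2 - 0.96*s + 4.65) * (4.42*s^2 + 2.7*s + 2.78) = -18.8292*s^4 - 15.7452*s^3 + 6.1182*s^2 + 9.8862*s + 12.927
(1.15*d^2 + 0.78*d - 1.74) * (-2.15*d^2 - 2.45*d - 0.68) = -2.4725*d^4 - 4.4945*d^3 + 1.048*d^2 + 3.7326*d + 1.1832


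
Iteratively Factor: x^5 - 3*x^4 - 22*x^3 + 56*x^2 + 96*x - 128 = (x + 2)*(x^4 - 5*x^3 - 12*x^2 + 80*x - 64) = (x + 2)*(x + 4)*(x^3 - 9*x^2 + 24*x - 16) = (x - 4)*(x + 2)*(x + 4)*(x^2 - 5*x + 4) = (x - 4)^2*(x + 2)*(x + 4)*(x - 1)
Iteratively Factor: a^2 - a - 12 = (a + 3)*(a - 4)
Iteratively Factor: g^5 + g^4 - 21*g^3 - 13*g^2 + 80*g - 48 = (g + 4)*(g^4 - 3*g^3 - 9*g^2 + 23*g - 12) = (g - 1)*(g + 4)*(g^3 - 2*g^2 - 11*g + 12) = (g - 1)^2*(g + 4)*(g^2 - g - 12) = (g - 1)^2*(g + 3)*(g + 4)*(g - 4)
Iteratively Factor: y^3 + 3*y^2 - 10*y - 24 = (y + 2)*(y^2 + y - 12) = (y - 3)*(y + 2)*(y + 4)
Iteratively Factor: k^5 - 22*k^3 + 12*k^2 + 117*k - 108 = (k + 3)*(k^4 - 3*k^3 - 13*k^2 + 51*k - 36) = (k - 1)*(k + 3)*(k^3 - 2*k^2 - 15*k + 36) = (k - 3)*(k - 1)*(k + 3)*(k^2 + k - 12) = (k - 3)^2*(k - 1)*(k + 3)*(k + 4)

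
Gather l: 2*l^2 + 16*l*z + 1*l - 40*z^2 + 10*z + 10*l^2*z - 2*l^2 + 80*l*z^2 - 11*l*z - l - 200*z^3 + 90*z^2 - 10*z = 10*l^2*z + l*(80*z^2 + 5*z) - 200*z^3 + 50*z^2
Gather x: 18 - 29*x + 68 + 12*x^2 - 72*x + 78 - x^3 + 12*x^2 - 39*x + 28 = -x^3 + 24*x^2 - 140*x + 192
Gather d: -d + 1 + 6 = 7 - d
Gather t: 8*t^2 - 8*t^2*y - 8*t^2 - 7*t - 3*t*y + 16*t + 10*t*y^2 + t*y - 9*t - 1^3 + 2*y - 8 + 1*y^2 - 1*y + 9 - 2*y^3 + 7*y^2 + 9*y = -8*t^2*y + t*(10*y^2 - 2*y) - 2*y^3 + 8*y^2 + 10*y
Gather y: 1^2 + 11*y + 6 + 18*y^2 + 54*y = 18*y^2 + 65*y + 7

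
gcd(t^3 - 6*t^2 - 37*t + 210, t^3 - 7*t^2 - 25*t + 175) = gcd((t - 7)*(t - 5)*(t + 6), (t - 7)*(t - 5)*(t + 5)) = t^2 - 12*t + 35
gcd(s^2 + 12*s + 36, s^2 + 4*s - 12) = s + 6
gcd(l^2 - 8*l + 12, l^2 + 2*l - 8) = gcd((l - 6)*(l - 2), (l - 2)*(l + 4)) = l - 2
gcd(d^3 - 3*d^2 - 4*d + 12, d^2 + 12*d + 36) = 1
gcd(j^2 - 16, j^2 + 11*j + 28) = j + 4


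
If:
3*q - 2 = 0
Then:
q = 2/3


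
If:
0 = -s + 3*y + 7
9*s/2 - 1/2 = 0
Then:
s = 1/9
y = -62/27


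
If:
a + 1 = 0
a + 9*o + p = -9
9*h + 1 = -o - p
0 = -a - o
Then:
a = -1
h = 5/3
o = 1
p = -17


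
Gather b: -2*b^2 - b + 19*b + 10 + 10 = -2*b^2 + 18*b + 20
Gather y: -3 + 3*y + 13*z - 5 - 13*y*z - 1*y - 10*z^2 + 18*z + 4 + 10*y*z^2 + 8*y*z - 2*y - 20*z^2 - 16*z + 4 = y*(10*z^2 - 5*z) - 30*z^2 + 15*z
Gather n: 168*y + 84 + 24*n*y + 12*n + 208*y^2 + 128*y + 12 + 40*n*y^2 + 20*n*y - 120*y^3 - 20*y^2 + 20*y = n*(40*y^2 + 44*y + 12) - 120*y^3 + 188*y^2 + 316*y + 96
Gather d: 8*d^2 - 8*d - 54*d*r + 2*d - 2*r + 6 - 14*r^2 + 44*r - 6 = 8*d^2 + d*(-54*r - 6) - 14*r^2 + 42*r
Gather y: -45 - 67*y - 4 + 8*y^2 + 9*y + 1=8*y^2 - 58*y - 48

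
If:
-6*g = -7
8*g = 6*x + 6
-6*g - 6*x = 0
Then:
No Solution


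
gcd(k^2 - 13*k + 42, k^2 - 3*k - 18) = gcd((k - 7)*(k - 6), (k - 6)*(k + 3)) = k - 6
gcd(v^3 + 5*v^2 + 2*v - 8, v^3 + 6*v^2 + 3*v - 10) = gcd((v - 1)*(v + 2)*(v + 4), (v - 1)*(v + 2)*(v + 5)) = v^2 + v - 2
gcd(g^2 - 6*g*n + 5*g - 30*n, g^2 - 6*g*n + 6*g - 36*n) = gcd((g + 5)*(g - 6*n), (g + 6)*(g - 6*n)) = g - 6*n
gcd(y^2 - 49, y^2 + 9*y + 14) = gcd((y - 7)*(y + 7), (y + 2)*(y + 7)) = y + 7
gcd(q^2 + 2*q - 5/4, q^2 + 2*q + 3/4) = 1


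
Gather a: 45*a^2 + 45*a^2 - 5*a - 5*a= 90*a^2 - 10*a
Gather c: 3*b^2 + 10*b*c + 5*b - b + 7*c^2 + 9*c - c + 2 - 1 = 3*b^2 + 4*b + 7*c^2 + c*(10*b + 8) + 1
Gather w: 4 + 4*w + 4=4*w + 8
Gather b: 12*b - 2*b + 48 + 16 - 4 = 10*b + 60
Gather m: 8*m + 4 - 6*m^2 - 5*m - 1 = -6*m^2 + 3*m + 3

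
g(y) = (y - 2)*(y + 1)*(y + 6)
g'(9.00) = 325.00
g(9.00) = 1050.00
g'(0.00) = -8.00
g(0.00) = -12.00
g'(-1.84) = -16.24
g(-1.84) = 13.42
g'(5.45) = 135.61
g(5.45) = 254.79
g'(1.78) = 19.31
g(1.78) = -4.76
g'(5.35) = 131.37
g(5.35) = 241.44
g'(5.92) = 156.34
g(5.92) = 323.35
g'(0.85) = 2.67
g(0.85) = -14.57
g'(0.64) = -0.37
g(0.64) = -14.81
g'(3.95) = 78.31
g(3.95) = 96.04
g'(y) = (y - 2)*(y + 1) + (y - 2)*(y + 6) + (y + 1)*(y + 6)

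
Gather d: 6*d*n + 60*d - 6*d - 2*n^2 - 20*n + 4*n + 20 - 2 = d*(6*n + 54) - 2*n^2 - 16*n + 18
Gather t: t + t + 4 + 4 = 2*t + 8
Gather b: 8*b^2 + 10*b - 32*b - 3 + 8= 8*b^2 - 22*b + 5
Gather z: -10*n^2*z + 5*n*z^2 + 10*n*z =5*n*z^2 + z*(-10*n^2 + 10*n)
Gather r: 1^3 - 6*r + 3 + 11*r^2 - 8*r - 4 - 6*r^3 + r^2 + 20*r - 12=-6*r^3 + 12*r^2 + 6*r - 12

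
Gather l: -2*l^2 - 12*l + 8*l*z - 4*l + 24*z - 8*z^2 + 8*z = -2*l^2 + l*(8*z - 16) - 8*z^2 + 32*z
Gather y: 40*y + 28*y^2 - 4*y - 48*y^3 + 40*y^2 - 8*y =-48*y^3 + 68*y^2 + 28*y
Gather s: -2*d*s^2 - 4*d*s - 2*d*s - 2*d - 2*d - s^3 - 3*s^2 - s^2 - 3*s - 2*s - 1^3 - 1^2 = -4*d - s^3 + s^2*(-2*d - 4) + s*(-6*d - 5) - 2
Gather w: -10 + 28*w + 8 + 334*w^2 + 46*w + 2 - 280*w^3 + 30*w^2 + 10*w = -280*w^3 + 364*w^2 + 84*w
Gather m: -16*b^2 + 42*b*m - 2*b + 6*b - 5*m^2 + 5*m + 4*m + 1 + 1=-16*b^2 + 4*b - 5*m^2 + m*(42*b + 9) + 2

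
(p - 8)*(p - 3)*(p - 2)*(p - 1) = p^4 - 14*p^3 + 59*p^2 - 94*p + 48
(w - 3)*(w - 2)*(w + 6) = w^3 + w^2 - 24*w + 36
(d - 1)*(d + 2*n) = d^2 + 2*d*n - d - 2*n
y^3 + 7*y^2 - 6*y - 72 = (y - 3)*(y + 4)*(y + 6)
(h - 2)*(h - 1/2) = h^2 - 5*h/2 + 1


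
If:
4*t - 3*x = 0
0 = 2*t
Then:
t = 0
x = 0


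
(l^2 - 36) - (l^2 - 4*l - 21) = 4*l - 15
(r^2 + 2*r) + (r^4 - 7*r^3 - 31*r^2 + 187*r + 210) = r^4 - 7*r^3 - 30*r^2 + 189*r + 210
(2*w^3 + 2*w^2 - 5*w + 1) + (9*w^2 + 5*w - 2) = 2*w^3 + 11*w^2 - 1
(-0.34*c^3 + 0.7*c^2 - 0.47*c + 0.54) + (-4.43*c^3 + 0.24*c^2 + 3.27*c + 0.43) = -4.77*c^3 + 0.94*c^2 + 2.8*c + 0.97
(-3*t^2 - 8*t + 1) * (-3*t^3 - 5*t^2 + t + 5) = 9*t^5 + 39*t^4 + 34*t^3 - 28*t^2 - 39*t + 5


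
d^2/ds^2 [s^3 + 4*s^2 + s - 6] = 6*s + 8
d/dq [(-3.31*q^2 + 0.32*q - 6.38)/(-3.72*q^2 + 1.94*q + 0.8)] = (-5.231*q^2 - 52.7632*q + 12.6332)/(13.8384*q^4 - 14.4336*q^3 - 2.1884*q^2 + 3.104*q + 0.64)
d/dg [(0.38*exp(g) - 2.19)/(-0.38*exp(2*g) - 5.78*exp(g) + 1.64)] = (0.1444*exp(2*g) - 1.6644*exp(g) - 12.035)*exp(g)/(0.1444*exp(4*g) + 4.3928*exp(3*g) + 32.162*exp(2*g) - 18.9584*exp(g) + 2.6896)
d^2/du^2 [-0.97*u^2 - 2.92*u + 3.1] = -1.94000000000000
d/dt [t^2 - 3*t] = 2*t - 3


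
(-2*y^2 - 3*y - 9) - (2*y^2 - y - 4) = -4*y^2 - 2*y - 5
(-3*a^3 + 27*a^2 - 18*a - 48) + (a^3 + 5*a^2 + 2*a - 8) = -2*a^3 + 32*a^2 - 16*a - 56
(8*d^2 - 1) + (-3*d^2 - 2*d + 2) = 5*d^2 - 2*d + 1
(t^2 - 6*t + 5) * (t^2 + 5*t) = t^4 - t^3 - 25*t^2 + 25*t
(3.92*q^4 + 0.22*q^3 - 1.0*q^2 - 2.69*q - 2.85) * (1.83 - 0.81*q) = -3.1752*q^5 + 6.9954*q^4 + 1.2126*q^3 + 0.3489*q^2 - 2.6142*q - 5.2155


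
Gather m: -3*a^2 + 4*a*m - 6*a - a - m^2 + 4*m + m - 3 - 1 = -3*a^2 - 7*a - m^2 + m*(4*a + 5) - 4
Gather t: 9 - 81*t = 9 - 81*t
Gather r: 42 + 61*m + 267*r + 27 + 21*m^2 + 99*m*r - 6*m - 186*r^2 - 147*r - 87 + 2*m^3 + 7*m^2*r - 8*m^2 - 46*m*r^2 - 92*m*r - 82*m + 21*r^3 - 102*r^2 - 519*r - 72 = 2*m^3 + 13*m^2 - 27*m + 21*r^3 + r^2*(-46*m - 288) + r*(7*m^2 + 7*m - 399) - 90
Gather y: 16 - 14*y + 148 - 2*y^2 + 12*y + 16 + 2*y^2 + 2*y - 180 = 0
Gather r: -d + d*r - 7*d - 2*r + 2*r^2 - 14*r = -8*d + 2*r^2 + r*(d - 16)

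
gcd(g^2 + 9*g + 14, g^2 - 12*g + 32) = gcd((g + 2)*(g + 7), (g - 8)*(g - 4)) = 1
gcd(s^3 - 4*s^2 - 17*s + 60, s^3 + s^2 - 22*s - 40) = s^2 - s - 20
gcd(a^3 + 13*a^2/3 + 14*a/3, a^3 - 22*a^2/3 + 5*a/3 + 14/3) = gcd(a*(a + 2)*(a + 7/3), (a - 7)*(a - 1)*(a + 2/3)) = 1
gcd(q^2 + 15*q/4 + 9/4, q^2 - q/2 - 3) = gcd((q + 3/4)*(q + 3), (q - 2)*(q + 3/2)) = 1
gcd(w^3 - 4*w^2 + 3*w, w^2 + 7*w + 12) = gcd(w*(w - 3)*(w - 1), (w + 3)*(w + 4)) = 1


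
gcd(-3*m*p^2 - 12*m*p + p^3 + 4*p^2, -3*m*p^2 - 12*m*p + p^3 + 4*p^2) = -3*m*p^2 - 12*m*p + p^3 + 4*p^2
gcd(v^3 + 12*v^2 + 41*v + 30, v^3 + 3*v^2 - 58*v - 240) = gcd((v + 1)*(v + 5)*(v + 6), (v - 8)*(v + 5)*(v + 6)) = v^2 + 11*v + 30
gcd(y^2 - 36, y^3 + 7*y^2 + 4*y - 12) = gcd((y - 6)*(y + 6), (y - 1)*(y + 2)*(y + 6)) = y + 6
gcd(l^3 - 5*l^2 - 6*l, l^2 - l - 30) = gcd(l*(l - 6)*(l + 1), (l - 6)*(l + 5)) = l - 6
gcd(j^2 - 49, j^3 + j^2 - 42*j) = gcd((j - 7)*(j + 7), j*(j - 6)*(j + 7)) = j + 7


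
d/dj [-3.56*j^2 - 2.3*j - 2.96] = -7.12*j - 2.3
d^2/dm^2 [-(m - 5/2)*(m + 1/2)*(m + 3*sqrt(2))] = -6*m - 6*sqrt(2) + 4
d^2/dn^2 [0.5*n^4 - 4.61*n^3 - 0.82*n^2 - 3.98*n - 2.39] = 6.0*n^2 - 27.66*n - 1.64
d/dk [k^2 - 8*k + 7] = 2*k - 8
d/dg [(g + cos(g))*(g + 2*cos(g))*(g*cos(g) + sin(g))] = -g^3*sin(g) - 3*g^2*sin(2*g) + 4*g^2*cos(g) + g*sin(g)/2 - 3*g*sin(3*g)/2 + 6*g*cos(2*g) + 3*g + 3*sin(2*g)/2 + 2*cos(g) + 2*cos(3*g)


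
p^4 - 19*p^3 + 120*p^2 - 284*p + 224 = (p - 8)*(p - 7)*(p - 2)^2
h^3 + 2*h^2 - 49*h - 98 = (h - 7)*(h + 2)*(h + 7)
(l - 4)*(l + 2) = l^2 - 2*l - 8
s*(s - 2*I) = s^2 - 2*I*s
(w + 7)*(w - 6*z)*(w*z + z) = w^3*z - 6*w^2*z^2 + 8*w^2*z - 48*w*z^2 + 7*w*z - 42*z^2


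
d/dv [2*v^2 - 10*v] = 4*v - 10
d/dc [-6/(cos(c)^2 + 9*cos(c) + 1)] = -6*(2*cos(c) + 9)*sin(c)/(cos(c)^2 + 9*cos(c) + 1)^2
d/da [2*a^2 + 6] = 4*a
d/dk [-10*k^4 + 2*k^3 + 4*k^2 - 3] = 2*k*(-20*k^2 + 3*k + 4)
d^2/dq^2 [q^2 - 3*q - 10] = 2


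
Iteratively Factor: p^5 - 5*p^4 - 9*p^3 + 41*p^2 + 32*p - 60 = (p - 3)*(p^4 - 2*p^3 - 15*p^2 - 4*p + 20) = (p - 3)*(p + 2)*(p^3 - 4*p^2 - 7*p + 10) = (p - 3)*(p + 2)^2*(p^2 - 6*p + 5) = (p - 3)*(p - 1)*(p + 2)^2*(p - 5)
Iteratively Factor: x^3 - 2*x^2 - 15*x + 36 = (x + 4)*(x^2 - 6*x + 9) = (x - 3)*(x + 4)*(x - 3)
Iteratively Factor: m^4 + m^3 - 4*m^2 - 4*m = (m + 1)*(m^3 - 4*m) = (m - 2)*(m + 1)*(m^2 + 2*m) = (m - 2)*(m + 1)*(m + 2)*(m)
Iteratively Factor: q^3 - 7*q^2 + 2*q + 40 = (q + 2)*(q^2 - 9*q + 20) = (q - 5)*(q + 2)*(q - 4)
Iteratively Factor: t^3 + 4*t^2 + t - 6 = (t - 1)*(t^2 + 5*t + 6) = (t - 1)*(t + 2)*(t + 3)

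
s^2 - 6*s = s*(s - 6)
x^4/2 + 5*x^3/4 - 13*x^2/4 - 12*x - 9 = (x/2 + 1)*(x - 3)*(x + 3/2)*(x + 2)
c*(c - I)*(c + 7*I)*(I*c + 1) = I*c^4 - 5*c^3 + 13*I*c^2 + 7*c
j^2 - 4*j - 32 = (j - 8)*(j + 4)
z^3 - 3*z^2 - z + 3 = (z - 3)*(z - 1)*(z + 1)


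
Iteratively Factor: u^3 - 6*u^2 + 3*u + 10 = (u - 5)*(u^2 - u - 2) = (u - 5)*(u + 1)*(u - 2)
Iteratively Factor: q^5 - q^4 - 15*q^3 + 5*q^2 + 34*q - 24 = (q - 4)*(q^4 + 3*q^3 - 3*q^2 - 7*q + 6) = (q - 4)*(q + 3)*(q^3 - 3*q + 2) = (q - 4)*(q - 1)*(q + 3)*(q^2 + q - 2) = (q - 4)*(q - 1)^2*(q + 3)*(q + 2)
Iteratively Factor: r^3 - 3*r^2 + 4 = (r + 1)*(r^2 - 4*r + 4) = (r - 2)*(r + 1)*(r - 2)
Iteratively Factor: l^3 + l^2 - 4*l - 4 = (l + 1)*(l^2 - 4) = (l + 1)*(l + 2)*(l - 2)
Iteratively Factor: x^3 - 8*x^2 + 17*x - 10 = (x - 1)*(x^2 - 7*x + 10) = (x - 2)*(x - 1)*(x - 5)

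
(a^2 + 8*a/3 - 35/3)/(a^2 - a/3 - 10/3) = (-3*a^2 - 8*a + 35)/(-3*a^2 + a + 10)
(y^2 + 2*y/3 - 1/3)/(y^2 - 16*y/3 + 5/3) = (y + 1)/(y - 5)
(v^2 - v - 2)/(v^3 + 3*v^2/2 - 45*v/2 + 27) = 2*(v^2 - v - 2)/(2*v^3 + 3*v^2 - 45*v + 54)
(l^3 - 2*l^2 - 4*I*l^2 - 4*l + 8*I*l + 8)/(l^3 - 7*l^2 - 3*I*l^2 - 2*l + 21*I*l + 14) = (l^2 - 2*l*(1 + I) + 4*I)/(l^2 - l*(7 + I) + 7*I)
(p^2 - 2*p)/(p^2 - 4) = p/(p + 2)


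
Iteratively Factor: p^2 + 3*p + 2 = (p + 1)*(p + 2)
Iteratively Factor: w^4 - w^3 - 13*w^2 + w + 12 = (w + 1)*(w^3 - 2*w^2 - 11*w + 12) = (w - 4)*(w + 1)*(w^2 + 2*w - 3) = (w - 4)*(w + 1)*(w + 3)*(w - 1)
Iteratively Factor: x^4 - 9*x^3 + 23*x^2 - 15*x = (x - 3)*(x^3 - 6*x^2 + 5*x) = (x - 5)*(x - 3)*(x^2 - x) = x*(x - 5)*(x - 3)*(x - 1)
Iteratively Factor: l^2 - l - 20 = (l + 4)*(l - 5)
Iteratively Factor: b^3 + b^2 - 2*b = (b - 1)*(b^2 + 2*b) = b*(b - 1)*(b + 2)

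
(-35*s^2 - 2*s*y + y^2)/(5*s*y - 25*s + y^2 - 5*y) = (-7*s + y)/(y - 5)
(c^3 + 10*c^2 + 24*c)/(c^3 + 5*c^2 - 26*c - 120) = c/(c - 5)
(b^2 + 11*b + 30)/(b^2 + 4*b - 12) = (b + 5)/(b - 2)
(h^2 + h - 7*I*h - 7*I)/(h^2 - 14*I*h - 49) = (h + 1)/(h - 7*I)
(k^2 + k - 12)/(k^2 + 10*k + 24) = (k - 3)/(k + 6)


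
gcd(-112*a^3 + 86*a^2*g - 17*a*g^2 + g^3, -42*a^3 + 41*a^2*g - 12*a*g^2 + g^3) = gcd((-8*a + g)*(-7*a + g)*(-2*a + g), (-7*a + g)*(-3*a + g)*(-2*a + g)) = 14*a^2 - 9*a*g + g^2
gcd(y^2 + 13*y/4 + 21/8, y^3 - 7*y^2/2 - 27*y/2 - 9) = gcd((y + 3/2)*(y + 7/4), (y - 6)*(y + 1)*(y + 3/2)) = y + 3/2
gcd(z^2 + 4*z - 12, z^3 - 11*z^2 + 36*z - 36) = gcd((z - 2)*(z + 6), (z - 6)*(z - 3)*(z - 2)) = z - 2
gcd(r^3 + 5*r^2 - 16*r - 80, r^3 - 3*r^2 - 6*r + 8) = r - 4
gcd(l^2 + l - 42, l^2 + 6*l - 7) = l + 7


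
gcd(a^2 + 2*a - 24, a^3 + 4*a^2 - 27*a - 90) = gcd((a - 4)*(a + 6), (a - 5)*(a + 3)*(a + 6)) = a + 6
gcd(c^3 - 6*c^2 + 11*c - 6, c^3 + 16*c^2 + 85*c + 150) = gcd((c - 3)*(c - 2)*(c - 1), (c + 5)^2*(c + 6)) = 1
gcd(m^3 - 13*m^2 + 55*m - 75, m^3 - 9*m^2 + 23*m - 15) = m^2 - 8*m + 15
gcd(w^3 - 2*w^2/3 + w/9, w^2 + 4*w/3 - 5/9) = w - 1/3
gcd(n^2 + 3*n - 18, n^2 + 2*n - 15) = n - 3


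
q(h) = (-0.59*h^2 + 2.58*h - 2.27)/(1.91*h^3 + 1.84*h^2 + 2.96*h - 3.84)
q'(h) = (2.58 - 1.18*h)/(1.91*h^3 + 1.84*h^2 + 2.96*h - 3.84) + (-5.73*h^2 - 3.68*h - 2.96)*(-0.59*h^2 + 2.58*h - 2.27)/(1.91*h^3 + 1.84*h^2 + 2.96*h - 3.84)^2 = (1.1269*h^4 - 9.8556*h^3 + 6.5135*h^2 + 12.8848*h - 3.188)/(3.6481*h^6 + 7.0288*h^5 + 14.6928*h^4 - 3.776*h^3 - 5.3696*h^2 - 22.7328*h + 14.7456)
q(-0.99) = 0.79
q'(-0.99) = 0.02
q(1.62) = 0.03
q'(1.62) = 0.00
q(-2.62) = 0.39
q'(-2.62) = 0.21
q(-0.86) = 0.79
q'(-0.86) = -0.07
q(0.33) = 0.57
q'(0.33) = 0.21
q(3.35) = -0.00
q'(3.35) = -0.01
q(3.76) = -0.01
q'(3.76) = -0.01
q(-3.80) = 0.22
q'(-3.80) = 0.09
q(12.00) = -0.02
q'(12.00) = 0.00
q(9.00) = -0.02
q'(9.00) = 0.00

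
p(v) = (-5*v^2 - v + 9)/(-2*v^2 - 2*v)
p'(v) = (-10*v - 1)/(-2*v^2 - 2*v) + (4*v + 2)*(-5*v^2 - v + 9)/(-2*v^2 - 2*v)^2 = (4*v^2 + 18*v + 9)/(2*v^2*(v^2 + 2*v + 1))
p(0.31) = -10.11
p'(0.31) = 45.37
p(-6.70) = 2.73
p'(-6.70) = 0.02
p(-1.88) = 2.05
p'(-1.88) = -1.96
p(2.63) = 1.48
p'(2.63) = 0.46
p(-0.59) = 16.22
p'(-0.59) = -1.94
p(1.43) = 0.38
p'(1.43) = 1.78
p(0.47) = -5.37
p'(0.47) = 19.21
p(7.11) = 2.18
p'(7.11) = 0.05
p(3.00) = 1.62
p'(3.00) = 0.34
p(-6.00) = 2.75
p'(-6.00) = 0.02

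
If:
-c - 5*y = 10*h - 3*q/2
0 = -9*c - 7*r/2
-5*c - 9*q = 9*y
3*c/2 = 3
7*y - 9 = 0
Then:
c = 2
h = -101/84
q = -151/63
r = -36/7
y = 9/7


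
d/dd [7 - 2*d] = -2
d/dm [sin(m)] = cos(m)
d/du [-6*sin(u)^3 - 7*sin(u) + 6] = (9*cos(2*u) - 16)*cos(u)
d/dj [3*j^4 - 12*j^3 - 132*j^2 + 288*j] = 12*j^3 - 36*j^2 - 264*j + 288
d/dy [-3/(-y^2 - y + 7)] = 3*(-2*y - 1)/(y^2 + y - 7)^2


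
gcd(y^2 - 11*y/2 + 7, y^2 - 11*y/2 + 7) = y^2 - 11*y/2 + 7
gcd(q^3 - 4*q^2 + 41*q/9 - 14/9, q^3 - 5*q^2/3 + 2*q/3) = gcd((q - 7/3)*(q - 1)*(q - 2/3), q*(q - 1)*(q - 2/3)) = q^2 - 5*q/3 + 2/3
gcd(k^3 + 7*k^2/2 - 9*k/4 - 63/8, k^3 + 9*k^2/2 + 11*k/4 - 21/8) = k^2 + 5*k + 21/4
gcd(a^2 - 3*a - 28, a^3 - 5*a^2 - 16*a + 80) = a + 4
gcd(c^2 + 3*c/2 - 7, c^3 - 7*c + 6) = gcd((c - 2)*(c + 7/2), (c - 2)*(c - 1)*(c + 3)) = c - 2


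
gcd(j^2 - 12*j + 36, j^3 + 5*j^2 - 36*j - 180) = j - 6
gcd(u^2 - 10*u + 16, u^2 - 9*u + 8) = u - 8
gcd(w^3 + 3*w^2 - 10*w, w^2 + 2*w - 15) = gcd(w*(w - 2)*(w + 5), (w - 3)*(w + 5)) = w + 5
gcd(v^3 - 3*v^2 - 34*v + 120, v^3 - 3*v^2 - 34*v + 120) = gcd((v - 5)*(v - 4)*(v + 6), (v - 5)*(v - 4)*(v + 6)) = v^3 - 3*v^2 - 34*v + 120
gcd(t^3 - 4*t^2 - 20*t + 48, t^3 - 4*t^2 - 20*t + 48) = t^3 - 4*t^2 - 20*t + 48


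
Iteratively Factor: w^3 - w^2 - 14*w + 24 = (w - 3)*(w^2 + 2*w - 8) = (w - 3)*(w + 4)*(w - 2)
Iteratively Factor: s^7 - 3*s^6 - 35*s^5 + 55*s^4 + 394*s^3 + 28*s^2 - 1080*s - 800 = (s + 2)*(s^6 - 5*s^5 - 25*s^4 + 105*s^3 + 184*s^2 - 340*s - 400) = (s + 2)*(s + 4)*(s^5 - 9*s^4 + 11*s^3 + 61*s^2 - 60*s - 100) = (s - 5)*(s + 2)*(s + 4)*(s^4 - 4*s^3 - 9*s^2 + 16*s + 20) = (s - 5)*(s + 1)*(s + 2)*(s + 4)*(s^3 - 5*s^2 - 4*s + 20) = (s - 5)*(s + 1)*(s + 2)^2*(s + 4)*(s^2 - 7*s + 10) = (s - 5)^2*(s + 1)*(s + 2)^2*(s + 4)*(s - 2)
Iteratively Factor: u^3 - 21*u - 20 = (u + 1)*(u^2 - u - 20) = (u + 1)*(u + 4)*(u - 5)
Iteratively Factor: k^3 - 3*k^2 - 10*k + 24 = (k + 3)*(k^2 - 6*k + 8) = (k - 4)*(k + 3)*(k - 2)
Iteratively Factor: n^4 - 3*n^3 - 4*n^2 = (n)*(n^3 - 3*n^2 - 4*n) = n*(n - 4)*(n^2 + n) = n^2*(n - 4)*(n + 1)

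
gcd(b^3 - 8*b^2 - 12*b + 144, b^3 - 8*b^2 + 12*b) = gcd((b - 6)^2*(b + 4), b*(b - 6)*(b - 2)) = b - 6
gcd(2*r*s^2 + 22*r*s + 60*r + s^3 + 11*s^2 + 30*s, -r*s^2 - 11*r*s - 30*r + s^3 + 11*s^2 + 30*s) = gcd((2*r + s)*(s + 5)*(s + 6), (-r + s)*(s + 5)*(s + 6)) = s^2 + 11*s + 30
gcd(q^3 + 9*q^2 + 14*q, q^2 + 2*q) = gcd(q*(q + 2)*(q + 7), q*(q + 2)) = q^2 + 2*q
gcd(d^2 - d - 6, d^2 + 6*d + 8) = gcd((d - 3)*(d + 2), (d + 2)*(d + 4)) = d + 2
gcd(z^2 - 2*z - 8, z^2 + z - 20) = z - 4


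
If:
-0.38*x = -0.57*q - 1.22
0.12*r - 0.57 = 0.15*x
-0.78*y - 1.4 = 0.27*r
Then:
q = -1.54074074074074*y - 7.43911630929175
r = -2.88888888888889*y - 5.18518518518519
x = -2.31111111111111*y - 7.94814814814815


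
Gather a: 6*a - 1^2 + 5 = 6*a + 4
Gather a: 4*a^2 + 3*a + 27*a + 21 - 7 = 4*a^2 + 30*a + 14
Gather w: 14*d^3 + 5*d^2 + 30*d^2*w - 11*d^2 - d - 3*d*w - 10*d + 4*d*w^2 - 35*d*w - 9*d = 14*d^3 - 6*d^2 + 4*d*w^2 - 20*d + w*(30*d^2 - 38*d)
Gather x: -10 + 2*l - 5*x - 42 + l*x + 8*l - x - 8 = 10*l + x*(l - 6) - 60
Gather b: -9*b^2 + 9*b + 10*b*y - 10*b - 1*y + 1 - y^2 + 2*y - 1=-9*b^2 + b*(10*y - 1) - y^2 + y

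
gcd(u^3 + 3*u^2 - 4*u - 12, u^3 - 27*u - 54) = u + 3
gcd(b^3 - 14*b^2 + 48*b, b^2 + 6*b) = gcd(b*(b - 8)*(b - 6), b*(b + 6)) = b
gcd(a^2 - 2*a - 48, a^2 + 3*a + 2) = 1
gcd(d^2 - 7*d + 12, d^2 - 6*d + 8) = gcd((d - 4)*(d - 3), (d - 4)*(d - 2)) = d - 4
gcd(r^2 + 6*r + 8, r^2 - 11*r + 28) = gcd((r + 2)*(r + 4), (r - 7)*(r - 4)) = 1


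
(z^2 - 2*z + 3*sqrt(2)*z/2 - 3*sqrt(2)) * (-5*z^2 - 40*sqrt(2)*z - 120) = -5*z^4 - 95*sqrt(2)*z^3/2 + 10*z^3 - 240*z^2 + 95*sqrt(2)*z^2 - 180*sqrt(2)*z + 480*z + 360*sqrt(2)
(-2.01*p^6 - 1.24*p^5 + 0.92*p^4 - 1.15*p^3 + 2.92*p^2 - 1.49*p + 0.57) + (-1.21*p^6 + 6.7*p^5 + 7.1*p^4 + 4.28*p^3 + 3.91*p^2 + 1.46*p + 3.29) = -3.22*p^6 + 5.46*p^5 + 8.02*p^4 + 3.13*p^3 + 6.83*p^2 - 0.03*p + 3.86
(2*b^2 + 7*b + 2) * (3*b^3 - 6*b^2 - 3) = 6*b^5 + 9*b^4 - 36*b^3 - 18*b^2 - 21*b - 6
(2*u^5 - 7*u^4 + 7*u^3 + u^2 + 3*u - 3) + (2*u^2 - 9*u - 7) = 2*u^5 - 7*u^4 + 7*u^3 + 3*u^2 - 6*u - 10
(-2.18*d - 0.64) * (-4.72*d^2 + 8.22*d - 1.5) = 10.2896*d^3 - 14.8988*d^2 - 1.9908*d + 0.96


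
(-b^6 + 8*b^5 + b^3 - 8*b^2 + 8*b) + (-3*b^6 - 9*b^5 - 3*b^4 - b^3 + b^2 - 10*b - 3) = -4*b^6 - b^5 - 3*b^4 - 7*b^2 - 2*b - 3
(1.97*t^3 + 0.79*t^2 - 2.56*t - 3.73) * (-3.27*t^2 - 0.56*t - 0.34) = -6.4419*t^5 - 3.6865*t^4 + 7.259*t^3 + 13.3621*t^2 + 2.9592*t + 1.2682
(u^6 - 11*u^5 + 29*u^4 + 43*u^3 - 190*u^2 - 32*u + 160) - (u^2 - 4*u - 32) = u^6 - 11*u^5 + 29*u^4 + 43*u^3 - 191*u^2 - 28*u + 192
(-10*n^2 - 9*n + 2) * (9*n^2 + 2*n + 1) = -90*n^4 - 101*n^3 - 10*n^2 - 5*n + 2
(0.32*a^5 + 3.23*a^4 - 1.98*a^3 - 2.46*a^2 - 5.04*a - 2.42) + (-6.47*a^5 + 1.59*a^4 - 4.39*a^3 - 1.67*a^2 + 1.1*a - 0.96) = -6.15*a^5 + 4.82*a^4 - 6.37*a^3 - 4.13*a^2 - 3.94*a - 3.38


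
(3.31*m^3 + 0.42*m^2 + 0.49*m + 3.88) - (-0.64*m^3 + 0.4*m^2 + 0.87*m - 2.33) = 3.95*m^3 + 0.02*m^2 - 0.38*m + 6.21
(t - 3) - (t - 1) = -2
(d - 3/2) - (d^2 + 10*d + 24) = -d^2 - 9*d - 51/2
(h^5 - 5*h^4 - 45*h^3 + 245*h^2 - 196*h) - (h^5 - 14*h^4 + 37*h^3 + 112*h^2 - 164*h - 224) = 9*h^4 - 82*h^3 + 133*h^2 - 32*h + 224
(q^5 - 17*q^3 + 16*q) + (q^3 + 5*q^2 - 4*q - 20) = q^5 - 16*q^3 + 5*q^2 + 12*q - 20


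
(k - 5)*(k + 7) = k^2 + 2*k - 35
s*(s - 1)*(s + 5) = s^3 + 4*s^2 - 5*s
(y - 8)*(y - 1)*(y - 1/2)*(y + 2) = y^4 - 15*y^3/2 - 13*y^2/2 + 21*y - 8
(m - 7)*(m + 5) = m^2 - 2*m - 35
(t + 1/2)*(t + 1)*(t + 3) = t^3 + 9*t^2/2 + 5*t + 3/2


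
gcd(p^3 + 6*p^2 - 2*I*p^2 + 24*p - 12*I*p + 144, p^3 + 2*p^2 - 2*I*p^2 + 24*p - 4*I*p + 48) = p^2 - 2*I*p + 24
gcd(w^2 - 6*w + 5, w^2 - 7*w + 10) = w - 5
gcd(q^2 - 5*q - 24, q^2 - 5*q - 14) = 1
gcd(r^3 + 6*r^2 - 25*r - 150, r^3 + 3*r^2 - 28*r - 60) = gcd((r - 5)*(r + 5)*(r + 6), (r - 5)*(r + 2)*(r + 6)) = r^2 + r - 30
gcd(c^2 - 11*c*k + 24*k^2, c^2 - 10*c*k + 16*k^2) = c - 8*k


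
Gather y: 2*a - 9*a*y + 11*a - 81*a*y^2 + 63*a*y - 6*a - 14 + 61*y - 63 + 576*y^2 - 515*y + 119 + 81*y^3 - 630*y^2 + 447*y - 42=7*a + 81*y^3 + y^2*(-81*a - 54) + y*(54*a - 7)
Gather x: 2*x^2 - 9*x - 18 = 2*x^2 - 9*x - 18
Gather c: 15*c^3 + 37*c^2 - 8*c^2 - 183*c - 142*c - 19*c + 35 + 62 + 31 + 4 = 15*c^3 + 29*c^2 - 344*c + 132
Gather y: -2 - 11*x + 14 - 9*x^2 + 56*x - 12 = -9*x^2 + 45*x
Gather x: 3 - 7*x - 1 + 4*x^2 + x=4*x^2 - 6*x + 2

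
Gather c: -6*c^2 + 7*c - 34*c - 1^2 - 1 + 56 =-6*c^2 - 27*c + 54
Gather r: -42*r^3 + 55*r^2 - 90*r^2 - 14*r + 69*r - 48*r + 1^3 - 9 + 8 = -42*r^3 - 35*r^2 + 7*r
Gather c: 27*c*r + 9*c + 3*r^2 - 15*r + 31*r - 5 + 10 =c*(27*r + 9) + 3*r^2 + 16*r + 5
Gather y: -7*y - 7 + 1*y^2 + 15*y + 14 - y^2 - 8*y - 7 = 0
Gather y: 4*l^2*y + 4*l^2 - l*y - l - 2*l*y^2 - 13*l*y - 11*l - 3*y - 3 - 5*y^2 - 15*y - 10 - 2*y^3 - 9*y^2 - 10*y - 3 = 4*l^2 - 12*l - 2*y^3 + y^2*(-2*l - 14) + y*(4*l^2 - 14*l - 28) - 16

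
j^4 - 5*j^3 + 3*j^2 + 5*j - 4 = (j - 4)*(j - 1)^2*(j + 1)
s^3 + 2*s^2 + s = s*(s + 1)^2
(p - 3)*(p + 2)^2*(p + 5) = p^4 + 6*p^3 - 3*p^2 - 52*p - 60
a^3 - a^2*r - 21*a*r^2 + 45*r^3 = (a - 3*r)^2*(a + 5*r)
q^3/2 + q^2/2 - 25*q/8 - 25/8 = (q/2 + 1/2)*(q - 5/2)*(q + 5/2)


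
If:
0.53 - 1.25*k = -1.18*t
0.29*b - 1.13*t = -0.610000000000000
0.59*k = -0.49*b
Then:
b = -0.87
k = 0.72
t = 0.32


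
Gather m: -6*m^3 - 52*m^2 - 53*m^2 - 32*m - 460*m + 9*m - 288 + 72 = -6*m^3 - 105*m^2 - 483*m - 216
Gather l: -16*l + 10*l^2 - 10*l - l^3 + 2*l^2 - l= -l^3 + 12*l^2 - 27*l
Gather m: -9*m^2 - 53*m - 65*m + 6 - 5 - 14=-9*m^2 - 118*m - 13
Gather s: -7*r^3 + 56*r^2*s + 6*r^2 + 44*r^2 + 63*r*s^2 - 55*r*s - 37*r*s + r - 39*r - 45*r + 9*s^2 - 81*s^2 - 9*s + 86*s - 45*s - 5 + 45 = -7*r^3 + 50*r^2 - 83*r + s^2*(63*r - 72) + s*(56*r^2 - 92*r + 32) + 40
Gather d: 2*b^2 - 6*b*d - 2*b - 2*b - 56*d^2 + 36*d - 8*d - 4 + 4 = 2*b^2 - 4*b - 56*d^2 + d*(28 - 6*b)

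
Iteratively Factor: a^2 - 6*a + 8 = (a - 2)*(a - 4)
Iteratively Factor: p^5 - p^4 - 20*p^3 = (p)*(p^4 - p^3 - 20*p^2) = p*(p - 5)*(p^3 + 4*p^2) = p*(p - 5)*(p + 4)*(p^2) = p^2*(p - 5)*(p + 4)*(p)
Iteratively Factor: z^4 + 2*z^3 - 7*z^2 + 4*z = (z)*(z^3 + 2*z^2 - 7*z + 4) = z*(z + 4)*(z^2 - 2*z + 1) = z*(z - 1)*(z + 4)*(z - 1)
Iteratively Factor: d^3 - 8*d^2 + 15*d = (d)*(d^2 - 8*d + 15) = d*(d - 3)*(d - 5)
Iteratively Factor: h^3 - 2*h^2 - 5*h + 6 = (h - 3)*(h^2 + h - 2) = (h - 3)*(h + 2)*(h - 1)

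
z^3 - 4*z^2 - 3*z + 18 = (z - 3)^2*(z + 2)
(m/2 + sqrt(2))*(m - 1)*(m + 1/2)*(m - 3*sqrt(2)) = m^4/2 - sqrt(2)*m^3/2 - m^3/4 - 25*m^2/4 + sqrt(2)*m^2/4 + sqrt(2)*m/4 + 3*m + 3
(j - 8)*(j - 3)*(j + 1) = j^3 - 10*j^2 + 13*j + 24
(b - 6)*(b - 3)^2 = b^3 - 12*b^2 + 45*b - 54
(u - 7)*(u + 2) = u^2 - 5*u - 14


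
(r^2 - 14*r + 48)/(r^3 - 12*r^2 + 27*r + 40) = (r - 6)/(r^2 - 4*r - 5)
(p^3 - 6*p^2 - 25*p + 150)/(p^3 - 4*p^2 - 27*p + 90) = (p - 5)/(p - 3)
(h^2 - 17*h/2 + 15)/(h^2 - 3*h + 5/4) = 2*(h - 6)/(2*h - 1)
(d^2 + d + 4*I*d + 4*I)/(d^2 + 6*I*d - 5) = (d^2 + d + 4*I*d + 4*I)/(d^2 + 6*I*d - 5)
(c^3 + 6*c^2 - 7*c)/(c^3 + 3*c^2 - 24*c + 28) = c*(c - 1)/(c^2 - 4*c + 4)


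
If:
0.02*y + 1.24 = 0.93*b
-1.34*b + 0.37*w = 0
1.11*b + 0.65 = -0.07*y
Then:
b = 0.85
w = 3.06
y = -22.69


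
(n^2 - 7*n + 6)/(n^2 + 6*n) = (n^2 - 7*n + 6)/(n*(n + 6))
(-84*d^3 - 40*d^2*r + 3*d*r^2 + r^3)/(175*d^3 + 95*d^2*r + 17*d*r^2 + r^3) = (-12*d^2 - 4*d*r + r^2)/(25*d^2 + 10*d*r + r^2)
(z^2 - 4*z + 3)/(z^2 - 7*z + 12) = (z - 1)/(z - 4)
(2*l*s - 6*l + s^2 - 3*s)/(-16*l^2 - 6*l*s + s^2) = (s - 3)/(-8*l + s)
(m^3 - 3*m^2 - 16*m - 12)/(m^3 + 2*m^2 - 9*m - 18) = (m^2 - 5*m - 6)/(m^2 - 9)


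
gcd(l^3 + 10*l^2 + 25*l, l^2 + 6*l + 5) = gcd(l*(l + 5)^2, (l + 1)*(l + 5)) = l + 5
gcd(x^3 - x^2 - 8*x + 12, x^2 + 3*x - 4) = 1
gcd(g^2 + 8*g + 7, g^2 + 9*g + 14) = g + 7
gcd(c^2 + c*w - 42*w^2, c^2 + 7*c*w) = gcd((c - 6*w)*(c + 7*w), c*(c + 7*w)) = c + 7*w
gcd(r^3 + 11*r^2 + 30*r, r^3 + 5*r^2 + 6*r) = r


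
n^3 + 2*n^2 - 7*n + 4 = (n - 1)^2*(n + 4)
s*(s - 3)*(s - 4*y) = s^3 - 4*s^2*y - 3*s^2 + 12*s*y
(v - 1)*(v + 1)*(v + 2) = v^3 + 2*v^2 - v - 2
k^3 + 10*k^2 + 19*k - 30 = (k - 1)*(k + 5)*(k + 6)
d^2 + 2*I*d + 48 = (d - 6*I)*(d + 8*I)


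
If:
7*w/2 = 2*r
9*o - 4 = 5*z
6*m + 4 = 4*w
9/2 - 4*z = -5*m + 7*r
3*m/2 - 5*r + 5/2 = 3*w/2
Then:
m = -62/111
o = 1621/3996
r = 21/74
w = 6/37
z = -31/444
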